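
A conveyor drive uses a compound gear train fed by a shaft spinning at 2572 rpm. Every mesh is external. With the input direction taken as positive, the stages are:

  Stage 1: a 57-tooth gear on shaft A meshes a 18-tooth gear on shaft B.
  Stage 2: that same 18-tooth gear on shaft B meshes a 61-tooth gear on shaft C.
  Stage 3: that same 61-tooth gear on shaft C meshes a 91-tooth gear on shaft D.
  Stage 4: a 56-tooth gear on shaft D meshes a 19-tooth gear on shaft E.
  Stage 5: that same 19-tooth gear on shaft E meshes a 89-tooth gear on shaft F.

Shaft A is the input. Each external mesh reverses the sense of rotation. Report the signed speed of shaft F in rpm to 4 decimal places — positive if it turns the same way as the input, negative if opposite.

Stage 1 [57T→18T]: ω = 2572.0000×57/18 = 8144.6667 rpm, dir flips to −; running = −8144.6667
Stage 2 [18T→61T]: ω = 8144.6667×18/61 = 2403.3443 rpm, dir flips to +; running = +2403.3443
Stage 3 [61T→91T]: ω = 2403.3443×61/91 = 1611.0330 rpm, dir flips to −; running = −1611.0330
Stage 4 [56T→19T]: ω = 1611.0330×56/19 = 4748.3077 rpm, dir flips to +; running = +4748.3077
Stage 5 [19T→89T]: ω = 4748.3077×19/89 = 1013.6837 rpm, dir flips to −; running = −1013.6837

-1013.6837 rpm (opposite to input, |ω| = 1013.6837 rpm)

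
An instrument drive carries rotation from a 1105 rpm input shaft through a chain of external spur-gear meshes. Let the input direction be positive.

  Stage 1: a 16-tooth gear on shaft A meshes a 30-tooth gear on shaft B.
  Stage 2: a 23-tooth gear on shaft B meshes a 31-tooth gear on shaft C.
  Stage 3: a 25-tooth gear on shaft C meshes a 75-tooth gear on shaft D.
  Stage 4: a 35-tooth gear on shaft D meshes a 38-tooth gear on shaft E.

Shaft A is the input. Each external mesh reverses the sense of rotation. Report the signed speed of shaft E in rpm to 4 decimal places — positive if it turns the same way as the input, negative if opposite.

+134.2426 rpm (same as input, |ω| = 134.2426 rpm)

Stage 1 [16T→30T]: ω = 1105.0000×16/30 = 589.3333 rpm, dir flips to −; running = −589.3333
Stage 2 [23T→31T]: ω = 589.3333×23/31 = 437.2473 rpm, dir flips to +; running = +437.2473
Stage 3 [25T→75T]: ω = 437.2473×25/75 = 145.7491 rpm, dir flips to −; running = −145.7491
Stage 4 [35T→38T]: ω = 145.7491×35/38 = 134.2426 rpm, dir flips to +; running = +134.2426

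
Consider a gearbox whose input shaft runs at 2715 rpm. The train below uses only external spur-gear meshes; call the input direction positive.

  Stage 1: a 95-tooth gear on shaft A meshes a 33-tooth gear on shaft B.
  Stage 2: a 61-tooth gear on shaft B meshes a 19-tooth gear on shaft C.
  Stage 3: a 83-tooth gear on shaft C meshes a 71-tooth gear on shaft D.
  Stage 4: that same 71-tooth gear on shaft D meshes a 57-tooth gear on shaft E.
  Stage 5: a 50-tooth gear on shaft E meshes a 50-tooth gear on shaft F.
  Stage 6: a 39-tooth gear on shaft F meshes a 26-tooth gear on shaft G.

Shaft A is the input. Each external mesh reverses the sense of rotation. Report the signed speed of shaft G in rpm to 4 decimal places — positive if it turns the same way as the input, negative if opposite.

+54808.7919 rpm (same as input, |ω| = 54808.7919 rpm)

Stage 1 [95T→33T]: ω = 2715.0000×95/33 = 7815.9091 rpm, dir flips to −; running = −7815.9091
Stage 2 [61T→19T]: ω = 7815.9091×61/19 = 25093.1818 rpm, dir flips to +; running = +25093.1818
Stage 3 [83T→71T]: ω = 25093.1818×83/71 = 29334.2830 rpm, dir flips to −; running = −29334.2830
Stage 4 [71T→57T]: ω = 29334.2830×71/57 = 36539.1946 rpm, dir flips to +; running = +36539.1946
Stage 5 [50T→50T]: ω = 36539.1946×50/50 = 36539.1946 rpm, dir flips to −; running = −36539.1946
Stage 6 [39T→26T]: ω = 36539.1946×39/26 = 54808.7919 rpm, dir flips to +; running = +54808.7919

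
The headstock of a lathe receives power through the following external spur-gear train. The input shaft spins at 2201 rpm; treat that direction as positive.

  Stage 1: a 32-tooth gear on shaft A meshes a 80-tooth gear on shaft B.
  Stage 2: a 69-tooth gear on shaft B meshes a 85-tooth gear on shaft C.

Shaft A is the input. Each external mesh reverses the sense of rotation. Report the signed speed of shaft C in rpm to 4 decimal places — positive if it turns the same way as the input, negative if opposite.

Stage 1 [32T→80T]: ω = 2201.0000×32/80 = 880.4000 rpm, dir flips to −; running = −880.4000
Stage 2 [69T→85T]: ω = 880.4000×69/85 = 714.6776 rpm, dir flips to +; running = +714.6776

+714.6776 rpm (same as input, |ω| = 714.6776 rpm)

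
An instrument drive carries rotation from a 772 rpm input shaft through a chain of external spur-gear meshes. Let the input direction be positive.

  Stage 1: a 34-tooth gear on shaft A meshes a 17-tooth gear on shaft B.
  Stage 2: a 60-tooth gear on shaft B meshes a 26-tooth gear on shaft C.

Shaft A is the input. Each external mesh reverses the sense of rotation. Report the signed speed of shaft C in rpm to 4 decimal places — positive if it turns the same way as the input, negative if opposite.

+3563.0769 rpm (same as input, |ω| = 3563.0769 rpm)

Stage 1 [34T→17T]: ω = 772.0000×34/17 = 1544.0000 rpm, dir flips to −; running = −1544.0000
Stage 2 [60T→26T]: ω = 1544.0000×60/26 = 3563.0769 rpm, dir flips to +; running = +3563.0769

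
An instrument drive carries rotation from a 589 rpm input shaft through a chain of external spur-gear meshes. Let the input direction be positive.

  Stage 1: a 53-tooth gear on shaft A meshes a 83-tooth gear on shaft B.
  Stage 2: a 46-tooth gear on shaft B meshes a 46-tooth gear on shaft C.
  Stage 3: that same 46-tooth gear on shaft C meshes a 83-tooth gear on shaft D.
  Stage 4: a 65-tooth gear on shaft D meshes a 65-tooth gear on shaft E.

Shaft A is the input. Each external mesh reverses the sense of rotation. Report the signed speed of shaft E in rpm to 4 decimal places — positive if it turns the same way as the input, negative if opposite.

+208.4456 rpm (same as input, |ω| = 208.4456 rpm)

Stage 1 [53T→83T]: ω = 589.0000×53/83 = 376.1084 rpm, dir flips to −; running = −376.1084
Stage 2 [46T→46T]: ω = 376.1084×46/46 = 376.1084 rpm, dir flips to +; running = +376.1084
Stage 3 [46T→83T]: ω = 376.1084×46/83 = 208.4456 rpm, dir flips to −; running = −208.4456
Stage 4 [65T→65T]: ω = 208.4456×65/65 = 208.4456 rpm, dir flips to +; running = +208.4456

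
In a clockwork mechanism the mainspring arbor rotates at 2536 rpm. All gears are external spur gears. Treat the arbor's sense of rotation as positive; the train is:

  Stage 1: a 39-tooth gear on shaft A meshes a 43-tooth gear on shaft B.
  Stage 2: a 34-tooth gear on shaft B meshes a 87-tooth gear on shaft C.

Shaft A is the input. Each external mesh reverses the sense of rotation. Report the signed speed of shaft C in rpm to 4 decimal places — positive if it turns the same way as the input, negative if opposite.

Stage 1 [39T→43T]: ω = 2536.0000×39/43 = 2300.0930 rpm, dir flips to −; running = −2300.0930
Stage 2 [34T→87T]: ω = 2300.0930×34/87 = 898.8869 rpm, dir flips to +; running = +898.8869

+898.8869 rpm (same as input, |ω| = 898.8869 rpm)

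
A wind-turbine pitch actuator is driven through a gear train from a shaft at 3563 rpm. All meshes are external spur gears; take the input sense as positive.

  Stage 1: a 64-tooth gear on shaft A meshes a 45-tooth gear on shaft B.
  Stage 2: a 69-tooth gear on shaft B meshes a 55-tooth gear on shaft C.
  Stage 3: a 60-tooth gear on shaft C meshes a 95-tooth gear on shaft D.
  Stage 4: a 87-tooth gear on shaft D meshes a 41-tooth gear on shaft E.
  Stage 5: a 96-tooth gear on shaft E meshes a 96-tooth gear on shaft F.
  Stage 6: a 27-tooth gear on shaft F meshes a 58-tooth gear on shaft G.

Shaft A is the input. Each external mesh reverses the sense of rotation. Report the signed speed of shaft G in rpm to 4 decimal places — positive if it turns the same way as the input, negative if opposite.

+3966.1442 rpm (same as input, |ω| = 3966.1442 rpm)

Stage 1 [64T→45T]: ω = 3563.0000×64/45 = 5067.3778 rpm, dir flips to −; running = −5067.3778
Stage 2 [69T→55T]: ω = 5067.3778×69/55 = 6357.2558 rpm, dir flips to +; running = +6357.2558
Stage 3 [60T→95T]: ω = 6357.2558×60/95 = 4015.1089 rpm, dir flips to −; running = −4015.1089
Stage 4 [87T→41T]: ω = 4015.1089×87/41 = 8519.8652 rpm, dir flips to +; running = +8519.8652
Stage 5 [96T→96T]: ω = 8519.8652×96/96 = 8519.8652 rpm, dir flips to −; running = −8519.8652
Stage 6 [27T→58T]: ω = 8519.8652×27/58 = 3966.1442 rpm, dir flips to +; running = +3966.1442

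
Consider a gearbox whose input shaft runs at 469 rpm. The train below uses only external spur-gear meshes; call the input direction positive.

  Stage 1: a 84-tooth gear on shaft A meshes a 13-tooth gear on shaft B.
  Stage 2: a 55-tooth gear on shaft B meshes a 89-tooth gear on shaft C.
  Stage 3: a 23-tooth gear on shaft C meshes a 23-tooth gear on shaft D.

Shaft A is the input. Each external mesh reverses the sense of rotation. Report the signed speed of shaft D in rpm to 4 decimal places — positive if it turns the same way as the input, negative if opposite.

Stage 1 [84T→13T]: ω = 469.0000×84/13 = 3030.4615 rpm, dir flips to −; running = −3030.4615
Stage 2 [55T→89T]: ω = 3030.4615×55/89 = 1872.7571 rpm, dir flips to +; running = +1872.7571
Stage 3 [23T→23T]: ω = 1872.7571×23/23 = 1872.7571 rpm, dir flips to −; running = −1872.7571

-1872.7571 rpm (opposite to input, |ω| = 1872.7571 rpm)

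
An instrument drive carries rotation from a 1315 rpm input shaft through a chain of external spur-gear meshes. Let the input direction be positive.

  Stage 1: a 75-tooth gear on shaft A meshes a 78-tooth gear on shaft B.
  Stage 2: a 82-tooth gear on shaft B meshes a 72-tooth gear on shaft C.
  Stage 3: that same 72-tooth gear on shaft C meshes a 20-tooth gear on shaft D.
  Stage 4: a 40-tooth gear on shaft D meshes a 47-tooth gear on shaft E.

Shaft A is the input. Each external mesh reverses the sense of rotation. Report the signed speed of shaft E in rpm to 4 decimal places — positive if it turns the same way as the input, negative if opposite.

+4412.0295 rpm (same as input, |ω| = 4412.0295 rpm)

Stage 1 [75T→78T]: ω = 1315.0000×75/78 = 1264.4231 rpm, dir flips to −; running = −1264.4231
Stage 2 [82T→72T]: ω = 1264.4231×82/72 = 1440.0374 rpm, dir flips to +; running = +1440.0374
Stage 3 [72T→20T]: ω = 1440.0374×72/20 = 5184.1346 rpm, dir flips to −; running = −5184.1346
Stage 4 [40T→47T]: ω = 5184.1346×40/47 = 4412.0295 rpm, dir flips to +; running = +4412.0295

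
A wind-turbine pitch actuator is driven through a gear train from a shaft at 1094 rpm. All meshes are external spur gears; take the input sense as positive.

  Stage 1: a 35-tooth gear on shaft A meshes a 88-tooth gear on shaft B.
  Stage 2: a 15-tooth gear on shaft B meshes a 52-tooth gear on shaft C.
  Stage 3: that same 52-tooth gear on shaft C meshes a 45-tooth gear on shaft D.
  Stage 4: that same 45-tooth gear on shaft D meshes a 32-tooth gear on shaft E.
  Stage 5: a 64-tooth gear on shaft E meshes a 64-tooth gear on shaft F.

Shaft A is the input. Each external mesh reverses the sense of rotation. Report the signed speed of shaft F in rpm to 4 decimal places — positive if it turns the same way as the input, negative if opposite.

-203.9595 rpm (opposite to input, |ω| = 203.9595 rpm)

Stage 1 [35T→88T]: ω = 1094.0000×35/88 = 435.1136 rpm, dir flips to −; running = −435.1136
Stage 2 [15T→52T]: ω = 435.1136×15/52 = 125.5135 rpm, dir flips to +; running = +125.5135
Stage 3 [52T→45T]: ω = 125.5135×52/45 = 145.0379 rpm, dir flips to −; running = −145.0379
Stage 4 [45T→32T]: ω = 145.0379×45/32 = 203.9595 rpm, dir flips to +; running = +203.9595
Stage 5 [64T→64T]: ω = 203.9595×64/64 = 203.9595 rpm, dir flips to −; running = −203.9595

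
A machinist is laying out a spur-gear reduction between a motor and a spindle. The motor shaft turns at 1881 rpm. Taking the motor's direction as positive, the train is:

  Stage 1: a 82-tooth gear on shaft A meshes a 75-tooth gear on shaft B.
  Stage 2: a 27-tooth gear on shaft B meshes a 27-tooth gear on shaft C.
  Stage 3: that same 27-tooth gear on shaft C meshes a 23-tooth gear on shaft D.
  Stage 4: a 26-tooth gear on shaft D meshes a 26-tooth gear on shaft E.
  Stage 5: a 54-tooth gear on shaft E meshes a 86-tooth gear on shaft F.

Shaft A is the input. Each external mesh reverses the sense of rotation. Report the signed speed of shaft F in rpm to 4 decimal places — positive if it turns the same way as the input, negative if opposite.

Stage 1 [82T→75T]: ω = 1881.0000×82/75 = 2056.5600 rpm, dir flips to −; running = −2056.5600
Stage 2 [27T→27T]: ω = 2056.5600×27/27 = 2056.5600 rpm, dir flips to +; running = +2056.5600
Stage 3 [27T→23T]: ω = 2056.5600×27/23 = 2414.2226 rpm, dir flips to −; running = −2414.2226
Stage 4 [26T→26T]: ω = 2414.2226×26/26 = 2414.2226 rpm, dir flips to +; running = +2414.2226
Stage 5 [54T→86T]: ω = 2414.2226×54/86 = 1515.9072 rpm, dir flips to −; running = −1515.9072

-1515.9072 rpm (opposite to input, |ω| = 1515.9072 rpm)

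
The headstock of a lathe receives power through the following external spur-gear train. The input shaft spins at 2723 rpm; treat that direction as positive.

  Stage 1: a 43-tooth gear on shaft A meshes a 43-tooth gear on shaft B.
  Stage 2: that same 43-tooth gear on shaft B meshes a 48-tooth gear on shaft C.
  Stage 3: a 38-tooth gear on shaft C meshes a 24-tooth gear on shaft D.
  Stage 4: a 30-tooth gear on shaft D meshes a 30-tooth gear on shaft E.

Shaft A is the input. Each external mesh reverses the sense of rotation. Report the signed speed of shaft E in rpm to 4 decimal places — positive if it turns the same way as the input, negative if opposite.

+3862.3108 rpm (same as input, |ω| = 3862.3108 rpm)

Stage 1 [43T→43T]: ω = 2723.0000×43/43 = 2723.0000 rpm, dir flips to −; running = −2723.0000
Stage 2 [43T→48T]: ω = 2723.0000×43/48 = 2439.3542 rpm, dir flips to +; running = +2439.3542
Stage 3 [38T→24T]: ω = 2439.3542×38/24 = 3862.3108 rpm, dir flips to −; running = −3862.3108
Stage 4 [30T→30T]: ω = 3862.3108×30/30 = 3862.3108 rpm, dir flips to +; running = +3862.3108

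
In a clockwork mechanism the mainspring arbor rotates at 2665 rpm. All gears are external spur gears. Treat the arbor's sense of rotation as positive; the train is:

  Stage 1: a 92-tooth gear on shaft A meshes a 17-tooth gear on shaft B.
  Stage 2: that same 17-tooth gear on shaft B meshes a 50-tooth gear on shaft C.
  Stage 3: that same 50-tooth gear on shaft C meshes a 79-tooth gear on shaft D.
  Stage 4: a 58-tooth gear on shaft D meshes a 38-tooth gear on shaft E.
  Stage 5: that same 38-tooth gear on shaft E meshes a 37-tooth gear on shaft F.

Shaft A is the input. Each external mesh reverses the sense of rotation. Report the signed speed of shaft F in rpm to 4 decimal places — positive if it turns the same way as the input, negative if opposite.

Stage 1 [92T→17T]: ω = 2665.0000×92/17 = 14422.3529 rpm, dir flips to −; running = −14422.3529
Stage 2 [17T→50T]: ω = 14422.3529×17/50 = 4903.6000 rpm, dir flips to +; running = +4903.6000
Stage 3 [50T→79T]: ω = 4903.6000×50/79 = 3103.5443 rpm, dir flips to −; running = −3103.5443
Stage 4 [58T→38T]: ω = 3103.5443×58/38 = 4736.9887 rpm, dir flips to +; running = +4736.9887
Stage 5 [38T→37T]: ω = 4736.9887×38/37 = 4865.0154 rpm, dir flips to −; running = −4865.0154

-4865.0154 rpm (opposite to input, |ω| = 4865.0154 rpm)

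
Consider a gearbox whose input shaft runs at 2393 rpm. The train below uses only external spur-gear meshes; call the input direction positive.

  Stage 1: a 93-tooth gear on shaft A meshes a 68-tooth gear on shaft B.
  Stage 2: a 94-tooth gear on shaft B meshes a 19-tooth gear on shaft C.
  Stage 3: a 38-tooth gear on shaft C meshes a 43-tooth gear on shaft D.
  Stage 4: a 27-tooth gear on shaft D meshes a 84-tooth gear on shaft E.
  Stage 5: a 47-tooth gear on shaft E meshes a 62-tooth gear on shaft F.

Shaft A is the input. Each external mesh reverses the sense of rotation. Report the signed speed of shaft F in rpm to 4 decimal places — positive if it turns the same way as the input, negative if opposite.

Stage 1 [93T→68T]: ω = 2393.0000×93/68 = 3272.7794 rpm, dir flips to −; running = −3272.7794
Stage 2 [94T→19T]: ω = 3272.7794×94/19 = 16191.6455 rpm, dir flips to +; running = +16191.6455
Stage 3 [38T→43T]: ω = 16191.6455×38/43 = 14308.8960 rpm, dir flips to −; running = −14308.8960
Stage 4 [27T→84T]: ω = 14308.8960×27/84 = 4599.2880 rpm, dir flips to +; running = +4599.2880
Stage 5 [47T→62T]: ω = 4599.2880×47/62 = 3486.5570 rpm, dir flips to −; running = −3486.5570

-3486.5570 rpm (opposite to input, |ω| = 3486.5570 rpm)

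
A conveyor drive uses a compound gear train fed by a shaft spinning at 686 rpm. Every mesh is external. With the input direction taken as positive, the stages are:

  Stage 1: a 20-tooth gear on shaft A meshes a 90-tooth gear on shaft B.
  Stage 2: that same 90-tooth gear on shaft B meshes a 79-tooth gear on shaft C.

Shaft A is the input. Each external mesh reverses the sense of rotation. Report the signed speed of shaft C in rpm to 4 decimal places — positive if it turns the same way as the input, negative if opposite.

+173.6709 rpm (same as input, |ω| = 173.6709 rpm)

Stage 1 [20T→90T]: ω = 686.0000×20/90 = 152.4444 rpm, dir flips to −; running = −152.4444
Stage 2 [90T→79T]: ω = 152.4444×90/79 = 173.6709 rpm, dir flips to +; running = +173.6709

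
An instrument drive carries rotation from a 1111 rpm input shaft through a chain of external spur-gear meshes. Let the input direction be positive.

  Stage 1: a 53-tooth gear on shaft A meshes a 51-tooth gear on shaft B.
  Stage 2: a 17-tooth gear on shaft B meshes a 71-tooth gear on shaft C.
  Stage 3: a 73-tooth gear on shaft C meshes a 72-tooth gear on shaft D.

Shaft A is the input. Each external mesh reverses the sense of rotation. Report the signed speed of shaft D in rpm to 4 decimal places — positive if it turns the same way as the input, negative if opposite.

Stage 1 [53T→51T]: ω = 1111.0000×53/51 = 1154.5686 rpm, dir flips to −; running = −1154.5686
Stage 2 [17T→71T]: ω = 1154.5686×17/71 = 276.4460 rpm, dir flips to +; running = +276.4460
Stage 3 [73T→72T]: ω = 276.4460×73/72 = 280.2855 rpm, dir flips to −; running = −280.2855

-280.2855 rpm (opposite to input, |ω| = 280.2855 rpm)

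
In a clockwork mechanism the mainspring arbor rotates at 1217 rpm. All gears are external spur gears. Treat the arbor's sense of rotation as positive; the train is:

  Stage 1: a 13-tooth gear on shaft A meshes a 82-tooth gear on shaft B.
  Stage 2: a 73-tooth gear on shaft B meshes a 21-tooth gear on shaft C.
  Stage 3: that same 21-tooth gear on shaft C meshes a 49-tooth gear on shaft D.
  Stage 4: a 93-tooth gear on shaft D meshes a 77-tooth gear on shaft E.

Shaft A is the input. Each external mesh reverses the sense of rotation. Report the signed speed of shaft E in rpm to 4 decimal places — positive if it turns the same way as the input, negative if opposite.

+347.1675 rpm (same as input, |ω| = 347.1675 rpm)

Stage 1 [13T→82T]: ω = 1217.0000×13/82 = 192.9390 rpm, dir flips to −; running = −192.9390
Stage 2 [73T→21T]: ω = 192.9390×73/21 = 670.6928 rpm, dir flips to +; running = +670.6928
Stage 3 [21T→49T]: ω = 670.6928×21/49 = 287.4398 rpm, dir flips to −; running = −287.4398
Stage 4 [93T→77T]: ω = 287.4398×93/77 = 347.1675 rpm, dir flips to +; running = +347.1675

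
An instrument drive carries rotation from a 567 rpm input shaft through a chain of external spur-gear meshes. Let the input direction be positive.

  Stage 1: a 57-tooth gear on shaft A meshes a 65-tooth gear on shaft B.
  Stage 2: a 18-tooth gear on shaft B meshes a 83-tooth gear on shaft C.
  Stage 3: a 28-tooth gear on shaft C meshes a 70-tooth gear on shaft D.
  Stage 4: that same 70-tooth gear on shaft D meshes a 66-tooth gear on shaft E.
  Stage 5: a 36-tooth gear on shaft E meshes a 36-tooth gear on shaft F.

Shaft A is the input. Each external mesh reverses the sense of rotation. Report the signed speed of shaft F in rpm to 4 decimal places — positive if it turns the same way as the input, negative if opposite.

-45.7460 rpm (opposite to input, |ω| = 45.7460 rpm)

Stage 1 [57T→65T]: ω = 567.0000×57/65 = 497.2154 rpm, dir flips to −; running = −497.2154
Stage 2 [18T→83T]: ω = 497.2154×18/83 = 107.8298 rpm, dir flips to +; running = +107.8298
Stage 3 [28T→70T]: ω = 107.8298×28/70 = 43.1319 rpm, dir flips to −; running = −43.1319
Stage 4 [70T→66T]: ω = 43.1319×70/66 = 45.7460 rpm, dir flips to +; running = +45.7460
Stage 5 [36T→36T]: ω = 45.7460×36/36 = 45.7460 rpm, dir flips to −; running = −45.7460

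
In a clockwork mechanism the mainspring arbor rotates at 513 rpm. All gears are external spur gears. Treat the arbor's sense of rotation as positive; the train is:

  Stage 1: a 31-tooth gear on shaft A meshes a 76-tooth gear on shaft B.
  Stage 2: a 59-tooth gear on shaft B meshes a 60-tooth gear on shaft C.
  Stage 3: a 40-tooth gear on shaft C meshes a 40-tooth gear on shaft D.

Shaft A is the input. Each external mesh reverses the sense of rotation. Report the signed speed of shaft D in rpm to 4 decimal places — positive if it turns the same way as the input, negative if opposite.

Stage 1 [31T→76T]: ω = 513.0000×31/76 = 209.2500 rpm, dir flips to −; running = −209.2500
Stage 2 [59T→60T]: ω = 209.2500×59/60 = 205.7625 rpm, dir flips to +; running = +205.7625
Stage 3 [40T→40T]: ω = 205.7625×40/40 = 205.7625 rpm, dir flips to −; running = −205.7625

-205.7625 rpm (opposite to input, |ω| = 205.7625 rpm)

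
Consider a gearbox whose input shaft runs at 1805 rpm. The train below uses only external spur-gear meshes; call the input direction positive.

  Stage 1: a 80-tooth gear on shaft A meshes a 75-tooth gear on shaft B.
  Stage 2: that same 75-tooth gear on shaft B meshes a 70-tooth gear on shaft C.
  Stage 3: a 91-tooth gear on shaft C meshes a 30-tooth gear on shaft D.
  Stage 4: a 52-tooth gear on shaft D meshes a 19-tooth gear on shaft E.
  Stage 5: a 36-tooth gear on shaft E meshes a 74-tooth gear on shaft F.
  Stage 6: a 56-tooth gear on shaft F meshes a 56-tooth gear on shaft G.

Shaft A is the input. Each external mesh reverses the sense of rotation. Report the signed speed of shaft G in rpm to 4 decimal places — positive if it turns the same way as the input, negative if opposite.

+8331.2432 rpm (same as input, |ω| = 8331.2432 rpm)

Stage 1 [80T→75T]: ω = 1805.0000×80/75 = 1925.3333 rpm, dir flips to −; running = −1925.3333
Stage 2 [75T→70T]: ω = 1925.3333×75/70 = 2062.8571 rpm, dir flips to +; running = +2062.8571
Stage 3 [91T→30T]: ω = 2062.8571×91/30 = 6257.3333 rpm, dir flips to −; running = −6257.3333
Stage 4 [52T→19T]: ω = 6257.3333×52/19 = 17125.3333 rpm, dir flips to +; running = +17125.3333
Stage 5 [36T→74T]: ω = 17125.3333×36/74 = 8331.2432 rpm, dir flips to −; running = −8331.2432
Stage 6 [56T→56T]: ω = 8331.2432×56/56 = 8331.2432 rpm, dir flips to +; running = +8331.2432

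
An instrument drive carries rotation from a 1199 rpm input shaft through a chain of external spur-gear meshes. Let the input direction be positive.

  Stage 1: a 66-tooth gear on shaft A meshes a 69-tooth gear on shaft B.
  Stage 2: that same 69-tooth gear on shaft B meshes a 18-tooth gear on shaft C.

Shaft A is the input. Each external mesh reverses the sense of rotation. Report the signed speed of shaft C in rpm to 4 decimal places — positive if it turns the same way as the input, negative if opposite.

Stage 1 [66T→69T]: ω = 1199.0000×66/69 = 1146.8696 rpm, dir flips to −; running = −1146.8696
Stage 2 [69T→18T]: ω = 1146.8696×69/18 = 4396.3333 rpm, dir flips to +; running = +4396.3333

+4396.3333 rpm (same as input, |ω| = 4396.3333 rpm)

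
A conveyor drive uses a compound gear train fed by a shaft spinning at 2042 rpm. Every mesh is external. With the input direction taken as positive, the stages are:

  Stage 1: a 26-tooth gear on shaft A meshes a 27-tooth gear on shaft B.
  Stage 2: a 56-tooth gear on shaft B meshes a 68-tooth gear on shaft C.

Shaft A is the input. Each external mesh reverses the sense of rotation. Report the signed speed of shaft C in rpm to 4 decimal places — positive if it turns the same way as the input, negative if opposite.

+1619.3638 rpm (same as input, |ω| = 1619.3638 rpm)

Stage 1 [26T→27T]: ω = 2042.0000×26/27 = 1966.3704 rpm, dir flips to −; running = −1966.3704
Stage 2 [56T→68T]: ω = 1966.3704×56/68 = 1619.3638 rpm, dir flips to +; running = +1619.3638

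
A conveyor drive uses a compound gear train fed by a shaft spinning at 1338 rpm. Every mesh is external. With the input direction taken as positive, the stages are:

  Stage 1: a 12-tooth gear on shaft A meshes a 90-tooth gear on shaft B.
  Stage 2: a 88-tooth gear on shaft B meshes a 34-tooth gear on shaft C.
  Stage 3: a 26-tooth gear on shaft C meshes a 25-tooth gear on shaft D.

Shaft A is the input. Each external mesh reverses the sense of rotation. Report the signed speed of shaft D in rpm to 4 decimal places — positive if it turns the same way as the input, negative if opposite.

Stage 1 [12T→90T]: ω = 1338.0000×12/90 = 178.4000 rpm, dir flips to −; running = −178.4000
Stage 2 [88T→34T]: ω = 178.4000×88/34 = 461.7412 rpm, dir flips to +; running = +461.7412
Stage 3 [26T→25T]: ω = 461.7412×26/25 = 480.2108 rpm, dir flips to −; running = −480.2108

-480.2108 rpm (opposite to input, |ω| = 480.2108 rpm)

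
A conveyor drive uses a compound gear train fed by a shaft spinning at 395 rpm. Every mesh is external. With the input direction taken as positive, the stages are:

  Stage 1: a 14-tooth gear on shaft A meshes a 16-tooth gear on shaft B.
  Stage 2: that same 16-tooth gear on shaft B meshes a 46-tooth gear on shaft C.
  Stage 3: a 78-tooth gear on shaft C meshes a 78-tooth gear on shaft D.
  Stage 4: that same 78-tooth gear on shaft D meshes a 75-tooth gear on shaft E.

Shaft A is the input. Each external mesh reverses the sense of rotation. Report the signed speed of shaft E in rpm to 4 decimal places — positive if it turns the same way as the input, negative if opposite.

+125.0261 rpm (same as input, |ω| = 125.0261 rpm)

Stage 1 [14T→16T]: ω = 395.0000×14/16 = 345.6250 rpm, dir flips to −; running = −345.6250
Stage 2 [16T→46T]: ω = 345.6250×16/46 = 120.2174 rpm, dir flips to +; running = +120.2174
Stage 3 [78T→78T]: ω = 120.2174×78/78 = 120.2174 rpm, dir flips to −; running = −120.2174
Stage 4 [78T→75T]: ω = 120.2174×78/75 = 125.0261 rpm, dir flips to +; running = +125.0261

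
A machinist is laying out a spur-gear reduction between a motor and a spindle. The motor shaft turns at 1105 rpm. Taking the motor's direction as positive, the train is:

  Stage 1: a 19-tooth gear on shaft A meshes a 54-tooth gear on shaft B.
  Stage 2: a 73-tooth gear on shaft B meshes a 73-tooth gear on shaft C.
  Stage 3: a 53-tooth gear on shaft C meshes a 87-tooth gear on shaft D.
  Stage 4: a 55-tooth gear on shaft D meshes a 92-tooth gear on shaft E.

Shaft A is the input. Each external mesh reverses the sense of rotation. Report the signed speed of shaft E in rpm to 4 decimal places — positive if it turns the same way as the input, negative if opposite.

+141.5969 rpm (same as input, |ω| = 141.5969 rpm)

Stage 1 [19T→54T]: ω = 1105.0000×19/54 = 388.7963 rpm, dir flips to −; running = −388.7963
Stage 2 [73T→73T]: ω = 388.7963×73/73 = 388.7963 rpm, dir flips to +; running = +388.7963
Stage 3 [53T→87T]: ω = 388.7963×53/87 = 236.8529 rpm, dir flips to −; running = −236.8529
Stage 4 [55T→92T]: ω = 236.8529×55/92 = 141.5969 rpm, dir flips to +; running = +141.5969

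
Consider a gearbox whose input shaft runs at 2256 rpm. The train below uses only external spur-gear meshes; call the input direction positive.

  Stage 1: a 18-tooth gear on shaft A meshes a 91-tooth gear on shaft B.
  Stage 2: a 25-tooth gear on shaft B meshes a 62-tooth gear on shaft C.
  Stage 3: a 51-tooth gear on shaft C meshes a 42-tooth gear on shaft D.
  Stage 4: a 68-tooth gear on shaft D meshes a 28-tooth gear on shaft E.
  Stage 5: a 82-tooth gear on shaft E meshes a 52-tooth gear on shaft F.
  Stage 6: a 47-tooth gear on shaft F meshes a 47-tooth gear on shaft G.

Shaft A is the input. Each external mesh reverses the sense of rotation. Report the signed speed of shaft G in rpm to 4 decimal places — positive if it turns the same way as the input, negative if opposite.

Stage 1 [18T→91T]: ω = 2256.0000×18/91 = 446.2418 rpm, dir flips to −; running = −446.2418
Stage 2 [25T→62T]: ω = 446.2418×25/62 = 179.9362 rpm, dir flips to +; running = +179.9362
Stage 3 [51T→42T]: ω = 179.9362×51/42 = 218.4939 rpm, dir flips to −; running = −218.4939
Stage 4 [68T→28T]: ω = 218.4939×68/28 = 530.6282 rpm, dir flips to +; running = +530.6282
Stage 5 [82T→52T]: ω = 530.6282×82/52 = 836.7598 rpm, dir flips to −; running = −836.7598
Stage 6 [47T→47T]: ω = 836.7598×47/47 = 836.7598 rpm, dir flips to +; running = +836.7598

+836.7598 rpm (same as input, |ω| = 836.7598 rpm)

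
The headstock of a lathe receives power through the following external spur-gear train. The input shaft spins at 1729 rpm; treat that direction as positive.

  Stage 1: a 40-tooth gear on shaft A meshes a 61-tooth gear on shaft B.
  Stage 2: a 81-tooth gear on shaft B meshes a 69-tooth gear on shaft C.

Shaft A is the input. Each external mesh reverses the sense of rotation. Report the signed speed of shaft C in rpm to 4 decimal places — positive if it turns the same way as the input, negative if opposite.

+1330.9480 rpm (same as input, |ω| = 1330.9480 rpm)

Stage 1 [40T→61T]: ω = 1729.0000×40/61 = 1133.7705 rpm, dir flips to −; running = −1133.7705
Stage 2 [81T→69T]: ω = 1133.7705×81/69 = 1330.9480 rpm, dir flips to +; running = +1330.9480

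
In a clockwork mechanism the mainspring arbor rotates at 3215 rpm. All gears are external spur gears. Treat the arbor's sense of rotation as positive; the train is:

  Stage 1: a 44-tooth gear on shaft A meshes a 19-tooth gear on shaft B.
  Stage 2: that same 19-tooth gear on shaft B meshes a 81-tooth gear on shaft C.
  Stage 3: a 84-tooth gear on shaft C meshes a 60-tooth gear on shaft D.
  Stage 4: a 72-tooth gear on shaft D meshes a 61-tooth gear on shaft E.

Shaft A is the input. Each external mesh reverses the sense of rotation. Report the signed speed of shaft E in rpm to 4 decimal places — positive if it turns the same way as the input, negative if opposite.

Stage 1 [44T→19T]: ω = 3215.0000×44/19 = 7445.2632 rpm, dir flips to −; running = −7445.2632
Stage 2 [19T→81T]: ω = 7445.2632×19/81 = 1746.4198 rpm, dir flips to +; running = +1746.4198
Stage 3 [84T→60T]: ω = 1746.4198×84/60 = 2444.9877 rpm, dir flips to −; running = −2444.9877
Stage 4 [72T→61T]: ω = 2444.9877×72/61 = 2885.8871 rpm, dir flips to +; running = +2885.8871

+2885.8871 rpm (same as input, |ω| = 2885.8871 rpm)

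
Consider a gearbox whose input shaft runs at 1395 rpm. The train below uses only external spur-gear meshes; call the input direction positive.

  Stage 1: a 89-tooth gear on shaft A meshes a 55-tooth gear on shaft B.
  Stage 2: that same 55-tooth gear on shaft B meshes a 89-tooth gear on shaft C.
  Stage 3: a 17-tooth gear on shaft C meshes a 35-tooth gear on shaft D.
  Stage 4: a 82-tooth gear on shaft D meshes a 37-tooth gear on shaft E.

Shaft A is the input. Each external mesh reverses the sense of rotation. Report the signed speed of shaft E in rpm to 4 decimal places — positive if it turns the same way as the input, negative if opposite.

+1501.6448 rpm (same as input, |ω| = 1501.6448 rpm)

Stage 1 [89T→55T]: ω = 1395.0000×89/55 = 2257.3636 rpm, dir flips to −; running = −2257.3636
Stage 2 [55T→89T]: ω = 2257.3636×55/89 = 1395.0000 rpm, dir flips to +; running = +1395.0000
Stage 3 [17T→35T]: ω = 1395.0000×17/35 = 677.5714 rpm, dir flips to −; running = −677.5714
Stage 4 [82T→37T]: ω = 677.5714×82/37 = 1501.6448 rpm, dir flips to +; running = +1501.6448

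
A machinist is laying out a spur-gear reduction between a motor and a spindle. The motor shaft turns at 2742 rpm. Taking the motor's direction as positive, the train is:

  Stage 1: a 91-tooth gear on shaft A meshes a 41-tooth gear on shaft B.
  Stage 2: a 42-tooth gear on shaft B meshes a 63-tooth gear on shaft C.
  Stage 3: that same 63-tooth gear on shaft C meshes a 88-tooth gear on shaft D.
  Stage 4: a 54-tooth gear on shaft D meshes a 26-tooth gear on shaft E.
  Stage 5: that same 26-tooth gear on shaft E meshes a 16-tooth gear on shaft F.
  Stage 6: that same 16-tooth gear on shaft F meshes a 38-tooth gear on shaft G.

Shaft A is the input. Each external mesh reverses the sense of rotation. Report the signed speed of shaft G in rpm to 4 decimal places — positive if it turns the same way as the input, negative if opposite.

Stage 1 [91T→41T]: ω = 2742.0000×91/41 = 6085.9024 rpm, dir flips to −; running = −6085.9024
Stage 2 [42T→63T]: ω = 6085.9024×42/63 = 4057.2683 rpm, dir flips to +; running = +4057.2683
Stage 3 [63T→88T]: ω = 4057.2683×63/88 = 2904.6353 rpm, dir flips to −; running = −2904.6353
Stage 4 [54T→26T]: ω = 2904.6353×54/26 = 6032.7040 rpm, dir flips to +; running = +6032.7040
Stage 5 [26T→16T]: ω = 6032.7040×26/16 = 9803.1440 rpm, dir flips to −; running = −9803.1440
Stage 6 [16T→38T]: ω = 9803.1440×16/38 = 4127.6396 rpm, dir flips to +; running = +4127.6396

+4127.6396 rpm (same as input, |ω| = 4127.6396 rpm)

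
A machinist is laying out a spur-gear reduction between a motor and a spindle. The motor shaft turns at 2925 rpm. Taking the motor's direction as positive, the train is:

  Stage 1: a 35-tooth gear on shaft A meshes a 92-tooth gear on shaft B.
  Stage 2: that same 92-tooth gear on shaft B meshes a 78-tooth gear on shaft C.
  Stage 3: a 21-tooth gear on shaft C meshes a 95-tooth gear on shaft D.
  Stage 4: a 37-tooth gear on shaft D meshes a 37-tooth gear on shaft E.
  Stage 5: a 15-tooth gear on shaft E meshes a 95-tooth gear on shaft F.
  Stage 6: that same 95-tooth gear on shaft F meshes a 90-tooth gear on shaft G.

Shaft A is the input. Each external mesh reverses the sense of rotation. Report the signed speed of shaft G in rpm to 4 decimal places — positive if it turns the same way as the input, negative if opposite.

Stage 1 [35T→92T]: ω = 2925.0000×35/92 = 1112.7717 rpm, dir flips to −; running = −1112.7717
Stage 2 [92T→78T]: ω = 1112.7717×92/78 = 1312.5000 rpm, dir flips to +; running = +1312.5000
Stage 3 [21T→95T]: ω = 1312.5000×21/95 = 290.1316 rpm, dir flips to −; running = −290.1316
Stage 4 [37T→37T]: ω = 290.1316×37/37 = 290.1316 rpm, dir flips to +; running = +290.1316
Stage 5 [15T→95T]: ω = 290.1316×15/95 = 45.8102 rpm, dir flips to −; running = −45.8102
Stage 6 [95T→90T]: ω = 45.8102×95/90 = 48.3553 rpm, dir flips to +; running = +48.3553

+48.3553 rpm (same as input, |ω| = 48.3553 rpm)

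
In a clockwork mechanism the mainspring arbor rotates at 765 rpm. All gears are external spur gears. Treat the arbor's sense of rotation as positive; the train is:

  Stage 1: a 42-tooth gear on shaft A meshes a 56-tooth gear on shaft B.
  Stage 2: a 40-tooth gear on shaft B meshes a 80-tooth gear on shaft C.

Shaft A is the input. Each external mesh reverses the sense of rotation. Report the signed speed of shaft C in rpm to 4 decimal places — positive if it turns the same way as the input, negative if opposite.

+286.8750 rpm (same as input, |ω| = 286.8750 rpm)

Stage 1 [42T→56T]: ω = 765.0000×42/56 = 573.7500 rpm, dir flips to −; running = −573.7500
Stage 2 [40T→80T]: ω = 573.7500×40/80 = 286.8750 rpm, dir flips to +; running = +286.8750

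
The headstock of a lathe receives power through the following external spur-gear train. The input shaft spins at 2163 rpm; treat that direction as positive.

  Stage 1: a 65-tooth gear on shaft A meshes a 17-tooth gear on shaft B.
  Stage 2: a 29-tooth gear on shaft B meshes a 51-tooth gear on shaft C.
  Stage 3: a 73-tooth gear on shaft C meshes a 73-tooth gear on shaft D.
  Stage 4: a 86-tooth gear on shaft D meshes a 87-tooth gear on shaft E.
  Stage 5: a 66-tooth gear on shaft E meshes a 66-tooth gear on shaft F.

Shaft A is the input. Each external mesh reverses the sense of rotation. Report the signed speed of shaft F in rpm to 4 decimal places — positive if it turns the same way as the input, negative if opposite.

Stage 1 [65T→17T]: ω = 2163.0000×65/17 = 8270.2941 rpm, dir flips to −; running = −8270.2941
Stage 2 [29T→51T]: ω = 8270.2941×29/51 = 4702.7163 rpm, dir flips to +; running = +4702.7163
Stage 3 [73T→73T]: ω = 4702.7163×73/73 = 4702.7163 rpm, dir flips to −; running = −4702.7163
Stage 4 [86T→87T]: ω = 4702.7163×86/87 = 4648.6621 rpm, dir flips to +; running = +4648.6621
Stage 5 [66T→66T]: ω = 4648.6621×66/66 = 4648.6621 rpm, dir flips to −; running = −4648.6621

-4648.6621 rpm (opposite to input, |ω| = 4648.6621 rpm)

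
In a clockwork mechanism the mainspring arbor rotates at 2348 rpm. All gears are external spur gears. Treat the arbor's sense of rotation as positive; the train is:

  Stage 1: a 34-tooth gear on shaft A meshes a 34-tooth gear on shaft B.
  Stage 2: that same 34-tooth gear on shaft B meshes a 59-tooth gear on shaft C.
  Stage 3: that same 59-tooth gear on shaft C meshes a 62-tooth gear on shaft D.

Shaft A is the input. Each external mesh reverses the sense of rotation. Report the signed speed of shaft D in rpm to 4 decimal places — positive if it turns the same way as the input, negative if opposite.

Stage 1 [34T→34T]: ω = 2348.0000×34/34 = 2348.0000 rpm, dir flips to −; running = −2348.0000
Stage 2 [34T→59T]: ω = 2348.0000×34/59 = 1353.0847 rpm, dir flips to +; running = +1353.0847
Stage 3 [59T→62T]: ω = 1353.0847×59/62 = 1287.6129 rpm, dir flips to −; running = −1287.6129

-1287.6129 rpm (opposite to input, |ω| = 1287.6129 rpm)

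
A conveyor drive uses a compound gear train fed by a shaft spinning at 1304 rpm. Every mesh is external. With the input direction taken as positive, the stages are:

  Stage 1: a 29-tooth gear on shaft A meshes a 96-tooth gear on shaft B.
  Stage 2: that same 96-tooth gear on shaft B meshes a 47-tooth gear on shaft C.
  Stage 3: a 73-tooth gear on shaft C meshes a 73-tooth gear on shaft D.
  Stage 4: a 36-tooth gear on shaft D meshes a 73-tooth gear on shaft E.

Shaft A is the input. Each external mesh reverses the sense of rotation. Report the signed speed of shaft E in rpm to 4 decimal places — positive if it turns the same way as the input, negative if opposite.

Stage 1 [29T→96T]: ω = 1304.0000×29/96 = 393.9167 rpm, dir flips to −; running = −393.9167
Stage 2 [96T→47T]: ω = 393.9167×96/47 = 804.5957 rpm, dir flips to +; running = +804.5957
Stage 3 [73T→73T]: ω = 804.5957×73/73 = 804.5957 rpm, dir flips to −; running = −804.5957
Stage 4 [36T→73T]: ω = 804.5957×36/73 = 396.7869 rpm, dir flips to +; running = +396.7869

+396.7869 rpm (same as input, |ω| = 396.7869 rpm)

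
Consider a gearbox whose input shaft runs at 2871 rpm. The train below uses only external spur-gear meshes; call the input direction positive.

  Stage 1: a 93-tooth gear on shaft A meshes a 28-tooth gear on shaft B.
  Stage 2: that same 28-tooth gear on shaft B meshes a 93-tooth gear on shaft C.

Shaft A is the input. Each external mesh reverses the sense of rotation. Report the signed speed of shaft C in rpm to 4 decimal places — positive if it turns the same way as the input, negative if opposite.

Stage 1 [93T→28T]: ω = 2871.0000×93/28 = 9535.8214 rpm, dir flips to −; running = −9535.8214
Stage 2 [28T→93T]: ω = 9535.8214×28/93 = 2871.0000 rpm, dir flips to +; running = +2871.0000

+2871.0000 rpm (same as input, |ω| = 2871.0000 rpm)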